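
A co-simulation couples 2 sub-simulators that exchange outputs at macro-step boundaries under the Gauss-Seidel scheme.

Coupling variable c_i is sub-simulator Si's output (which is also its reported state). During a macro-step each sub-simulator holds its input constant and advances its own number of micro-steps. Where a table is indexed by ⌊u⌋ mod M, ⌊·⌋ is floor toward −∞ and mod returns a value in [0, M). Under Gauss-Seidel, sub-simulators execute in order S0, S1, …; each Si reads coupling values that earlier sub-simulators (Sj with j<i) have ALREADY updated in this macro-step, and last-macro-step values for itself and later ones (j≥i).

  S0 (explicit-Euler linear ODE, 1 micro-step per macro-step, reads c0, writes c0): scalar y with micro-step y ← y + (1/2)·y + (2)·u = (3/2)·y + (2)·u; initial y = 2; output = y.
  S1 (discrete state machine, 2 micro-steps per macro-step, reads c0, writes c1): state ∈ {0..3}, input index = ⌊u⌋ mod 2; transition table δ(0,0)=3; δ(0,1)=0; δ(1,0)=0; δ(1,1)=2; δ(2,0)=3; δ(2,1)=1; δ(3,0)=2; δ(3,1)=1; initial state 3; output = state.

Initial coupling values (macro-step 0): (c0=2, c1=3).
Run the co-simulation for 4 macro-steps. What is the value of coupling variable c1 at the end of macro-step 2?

macro 1: S0 reads c0=2 → after 1×micro: 7; S1 reads c0=7 → after 2×micro: 2 ⇒ (c0=7, c1=2)
macro 2: S0 reads c0=7 → after 1×micro: 49/2; S1 reads c0=49/2 → after 2×micro: 2 ⇒ (c0=49/2, c1=2)
macro 3: S0 reads c0=49/2 → after 1×micro: 343/4; S1 reads c0=343/4 → after 2×micro: 2 ⇒ (c0=343/4, c1=2)
macro 4: S0 reads c0=343/4 → after 1×micro: 2401/8; S1 reads c0=2401/8 → after 2×micro: 2 ⇒ (c0=2401/8, c1=2)

c1 at macro-step 2 = 2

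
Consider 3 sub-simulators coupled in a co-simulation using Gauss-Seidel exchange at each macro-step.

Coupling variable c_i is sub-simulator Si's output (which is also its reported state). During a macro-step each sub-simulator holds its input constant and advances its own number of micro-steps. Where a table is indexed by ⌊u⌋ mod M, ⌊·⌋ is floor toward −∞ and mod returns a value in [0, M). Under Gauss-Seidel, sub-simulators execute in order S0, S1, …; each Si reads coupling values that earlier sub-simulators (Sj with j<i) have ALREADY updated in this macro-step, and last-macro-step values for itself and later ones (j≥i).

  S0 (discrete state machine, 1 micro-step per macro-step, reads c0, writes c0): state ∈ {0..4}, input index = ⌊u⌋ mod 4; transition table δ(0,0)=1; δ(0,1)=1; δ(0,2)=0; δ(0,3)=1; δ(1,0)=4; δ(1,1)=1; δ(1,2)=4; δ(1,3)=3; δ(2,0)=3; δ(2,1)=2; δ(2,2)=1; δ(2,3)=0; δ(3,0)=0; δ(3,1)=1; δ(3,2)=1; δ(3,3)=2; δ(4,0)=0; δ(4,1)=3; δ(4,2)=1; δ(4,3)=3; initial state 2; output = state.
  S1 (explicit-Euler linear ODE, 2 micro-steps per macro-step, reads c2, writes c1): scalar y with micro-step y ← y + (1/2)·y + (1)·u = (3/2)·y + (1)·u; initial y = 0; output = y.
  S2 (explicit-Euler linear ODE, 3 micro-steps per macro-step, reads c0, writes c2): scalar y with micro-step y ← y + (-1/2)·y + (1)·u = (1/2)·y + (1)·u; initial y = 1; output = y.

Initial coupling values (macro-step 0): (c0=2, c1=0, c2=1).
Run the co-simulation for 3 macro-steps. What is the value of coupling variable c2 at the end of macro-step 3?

macro 1: S0 reads c0=2 → after 1×micro: 1; S1 reads c2=1 → after 2×micro: 5/2; S2 reads c0=1 → after 3×micro: 15/8 ⇒ (c0=1, c1=5/2, c2=15/8)
macro 2: S0 reads c0=1 → after 1×micro: 1; S1 reads c2=15/8 → after 2×micro: 165/16; S2 reads c0=1 → after 3×micro: 127/64 ⇒ (c0=1, c1=165/16, c2=127/64)
macro 3: S0 reads c0=1 → after 1×micro: 1; S1 reads c2=127/64 → after 2×micro: 3605/128; S2 reads c0=1 → after 3×micro: 1023/512 ⇒ (c0=1, c1=3605/128, c2=1023/512)

c2 at macro-step 3 = 1023/512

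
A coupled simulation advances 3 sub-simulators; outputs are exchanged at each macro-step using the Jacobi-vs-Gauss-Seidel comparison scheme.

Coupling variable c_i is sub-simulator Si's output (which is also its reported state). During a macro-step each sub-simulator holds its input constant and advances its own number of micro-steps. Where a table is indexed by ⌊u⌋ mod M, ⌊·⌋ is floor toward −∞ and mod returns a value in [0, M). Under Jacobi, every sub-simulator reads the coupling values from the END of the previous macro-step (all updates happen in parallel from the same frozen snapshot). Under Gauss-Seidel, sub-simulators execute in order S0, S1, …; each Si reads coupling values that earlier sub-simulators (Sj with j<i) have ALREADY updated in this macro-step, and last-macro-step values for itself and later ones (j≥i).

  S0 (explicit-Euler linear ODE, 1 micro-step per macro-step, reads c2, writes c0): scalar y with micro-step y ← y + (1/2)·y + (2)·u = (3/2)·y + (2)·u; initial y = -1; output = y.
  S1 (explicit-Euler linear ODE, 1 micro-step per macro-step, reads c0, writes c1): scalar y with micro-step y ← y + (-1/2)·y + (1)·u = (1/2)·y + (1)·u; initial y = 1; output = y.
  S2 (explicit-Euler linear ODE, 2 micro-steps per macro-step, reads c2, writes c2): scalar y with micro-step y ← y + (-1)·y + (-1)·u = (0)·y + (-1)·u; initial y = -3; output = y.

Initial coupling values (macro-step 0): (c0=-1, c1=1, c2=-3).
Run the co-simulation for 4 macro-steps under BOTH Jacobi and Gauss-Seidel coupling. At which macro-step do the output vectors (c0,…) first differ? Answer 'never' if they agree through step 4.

first divergence at macro-step: 1

[Jacobi] macro 1: S0 reads c2=-3 → after 1×micro: -15/2; S1 reads c0=-1 → after 1×micro: -1/2; S2 reads c2=-3 → after 2×micro: 3 ⇒ (c0=-15/2, c1=-1/2, c2=3)
[Jacobi] macro 2: S0 reads c2=3 → after 1×micro: -21/4; S1 reads c0=-15/2 → after 1×micro: -31/4; S2 reads c2=3 → after 2×micro: -3 ⇒ (c0=-21/4, c1=-31/4, c2=-3)
[Jacobi] macro 3: S0 reads c2=-3 → after 1×micro: -111/8; S1 reads c0=-21/4 → after 1×micro: -73/8; S2 reads c2=-3 → after 2×micro: 3 ⇒ (c0=-111/8, c1=-73/8, c2=3)
[Jacobi] macro 4: S0 reads c2=3 → after 1×micro: -237/16; S1 reads c0=-111/8 → after 1×micro: -295/16; S2 reads c2=3 → after 2×micro: -3 ⇒ (c0=-237/16, c1=-295/16, c2=-3)
[Gauss-Seidel] macro 1: S0 reads c2=-3 → after 1×micro: -15/2; S1 reads c0=-15/2 → after 1×micro: -7; S2 reads c2=-3 → after 2×micro: 3 ⇒ (c0=-15/2, c1=-7, c2=3)
[Gauss-Seidel] macro 2: S0 reads c2=3 → after 1×micro: -21/4; S1 reads c0=-21/4 → after 1×micro: -35/4; S2 reads c2=3 → after 2×micro: -3 ⇒ (c0=-21/4, c1=-35/4, c2=-3)
[Gauss-Seidel] macro 3: S0 reads c2=-3 → after 1×micro: -111/8; S1 reads c0=-111/8 → after 1×micro: -73/4; S2 reads c2=-3 → after 2×micro: 3 ⇒ (c0=-111/8, c1=-73/4, c2=3)
[Gauss-Seidel] macro 4: S0 reads c2=3 → after 1×micro: -237/16; S1 reads c0=-237/16 → after 1×micro: -383/16; S2 reads c2=3 → after 2×micro: -3 ⇒ (c0=-237/16, c1=-383/16, c2=-3)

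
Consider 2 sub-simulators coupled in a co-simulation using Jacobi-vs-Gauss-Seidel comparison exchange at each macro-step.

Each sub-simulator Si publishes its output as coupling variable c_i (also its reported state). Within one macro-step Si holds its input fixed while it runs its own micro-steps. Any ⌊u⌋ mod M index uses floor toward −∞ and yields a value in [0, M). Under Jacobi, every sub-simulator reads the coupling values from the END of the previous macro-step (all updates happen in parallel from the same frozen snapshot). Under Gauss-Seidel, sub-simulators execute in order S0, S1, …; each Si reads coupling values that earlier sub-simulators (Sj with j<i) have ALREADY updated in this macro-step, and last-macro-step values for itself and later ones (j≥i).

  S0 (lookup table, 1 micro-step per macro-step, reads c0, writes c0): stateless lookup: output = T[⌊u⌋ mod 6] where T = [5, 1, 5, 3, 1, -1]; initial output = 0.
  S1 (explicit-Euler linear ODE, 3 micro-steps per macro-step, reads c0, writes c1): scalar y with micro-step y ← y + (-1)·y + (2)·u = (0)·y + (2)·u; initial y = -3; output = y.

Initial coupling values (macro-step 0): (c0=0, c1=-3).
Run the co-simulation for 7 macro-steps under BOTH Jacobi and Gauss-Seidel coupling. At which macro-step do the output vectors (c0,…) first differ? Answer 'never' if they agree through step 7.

first divergence at macro-step: 1

[Jacobi] macro 1: S0 reads c0=0 → after 1×micro: 5; S1 reads c0=0 → after 3×micro: 0 ⇒ (c0=5, c1=0)
[Jacobi] macro 2: S0 reads c0=5 → after 1×micro: -1; S1 reads c0=5 → after 3×micro: 10 ⇒ (c0=-1, c1=10)
[Jacobi] macro 3: S0 reads c0=-1 → after 1×micro: -1; S1 reads c0=-1 → after 3×micro: -2 ⇒ (c0=-1, c1=-2)
[Jacobi] macro 4: S0 reads c0=-1 → after 1×micro: -1; S1 reads c0=-1 → after 3×micro: -2 ⇒ (c0=-1, c1=-2)
[Jacobi] macro 5: S0 reads c0=-1 → after 1×micro: -1; S1 reads c0=-1 → after 3×micro: -2 ⇒ (c0=-1, c1=-2)
[Jacobi] macro 6: S0 reads c0=-1 → after 1×micro: -1; S1 reads c0=-1 → after 3×micro: -2 ⇒ (c0=-1, c1=-2)
[Jacobi] macro 7: S0 reads c0=-1 → after 1×micro: -1; S1 reads c0=-1 → after 3×micro: -2 ⇒ (c0=-1, c1=-2)
[Gauss-Seidel] macro 1: S0 reads c0=0 → after 1×micro: 5; S1 reads c0=5 → after 3×micro: 10 ⇒ (c0=5, c1=10)
[Gauss-Seidel] macro 2: S0 reads c0=5 → after 1×micro: -1; S1 reads c0=-1 → after 3×micro: -2 ⇒ (c0=-1, c1=-2)
[Gauss-Seidel] macro 3: S0 reads c0=-1 → after 1×micro: -1; S1 reads c0=-1 → after 3×micro: -2 ⇒ (c0=-1, c1=-2)
[Gauss-Seidel] macro 4: S0 reads c0=-1 → after 1×micro: -1; S1 reads c0=-1 → after 3×micro: -2 ⇒ (c0=-1, c1=-2)
[Gauss-Seidel] macro 5: S0 reads c0=-1 → after 1×micro: -1; S1 reads c0=-1 → after 3×micro: -2 ⇒ (c0=-1, c1=-2)
[Gauss-Seidel] macro 6: S0 reads c0=-1 → after 1×micro: -1; S1 reads c0=-1 → after 3×micro: -2 ⇒ (c0=-1, c1=-2)
[Gauss-Seidel] macro 7: S0 reads c0=-1 → after 1×micro: -1; S1 reads c0=-1 → after 3×micro: -2 ⇒ (c0=-1, c1=-2)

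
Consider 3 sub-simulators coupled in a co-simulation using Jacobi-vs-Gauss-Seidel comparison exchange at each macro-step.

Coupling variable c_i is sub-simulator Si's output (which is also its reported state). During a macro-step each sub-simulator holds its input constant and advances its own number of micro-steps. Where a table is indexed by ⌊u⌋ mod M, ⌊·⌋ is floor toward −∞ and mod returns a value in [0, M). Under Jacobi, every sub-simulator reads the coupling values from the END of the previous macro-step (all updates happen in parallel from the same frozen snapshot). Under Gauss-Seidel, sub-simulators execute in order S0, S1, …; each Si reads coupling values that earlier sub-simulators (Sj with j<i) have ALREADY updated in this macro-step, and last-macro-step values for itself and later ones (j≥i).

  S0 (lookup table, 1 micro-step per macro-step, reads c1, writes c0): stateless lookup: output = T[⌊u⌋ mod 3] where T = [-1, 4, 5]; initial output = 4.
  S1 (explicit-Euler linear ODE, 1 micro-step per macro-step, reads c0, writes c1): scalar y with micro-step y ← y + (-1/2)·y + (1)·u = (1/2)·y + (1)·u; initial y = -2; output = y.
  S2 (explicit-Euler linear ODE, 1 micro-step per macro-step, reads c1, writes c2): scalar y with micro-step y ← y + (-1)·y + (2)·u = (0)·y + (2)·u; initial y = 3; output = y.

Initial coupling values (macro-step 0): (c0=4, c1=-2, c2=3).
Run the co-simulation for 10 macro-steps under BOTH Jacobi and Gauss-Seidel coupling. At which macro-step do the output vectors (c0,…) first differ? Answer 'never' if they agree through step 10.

first divergence at macro-step: 1

[Jacobi] macro 1: S0 reads c1=-2 → after 1×micro: 4; S1 reads c0=4 → after 1×micro: 3; S2 reads c1=-2 → after 1×micro: -4 ⇒ (c0=4, c1=3, c2=-4)
[Jacobi] macro 2: S0 reads c1=3 → after 1×micro: -1; S1 reads c0=4 → after 1×micro: 11/2; S2 reads c1=3 → after 1×micro: 6 ⇒ (c0=-1, c1=11/2, c2=6)
[Jacobi] macro 3: S0 reads c1=11/2 → after 1×micro: 5; S1 reads c0=-1 → after 1×micro: 7/4; S2 reads c1=11/2 → after 1×micro: 11 ⇒ (c0=5, c1=7/4, c2=11)
[Jacobi] macro 4: S0 reads c1=7/4 → after 1×micro: 4; S1 reads c0=5 → after 1×micro: 47/8; S2 reads c1=7/4 → after 1×micro: 7/2 ⇒ (c0=4, c1=47/8, c2=7/2)
[Jacobi] macro 5: S0 reads c1=47/8 → after 1×micro: 5; S1 reads c0=4 → after 1×micro: 111/16; S2 reads c1=47/8 → after 1×micro: 47/4 ⇒ (c0=5, c1=111/16, c2=47/4)
[Jacobi] macro 6: S0 reads c1=111/16 → after 1×micro: -1; S1 reads c0=5 → after 1×micro: 271/32; S2 reads c1=111/16 → after 1×micro: 111/8 ⇒ (c0=-1, c1=271/32, c2=111/8)
[Jacobi] macro 7: S0 reads c1=271/32 → after 1×micro: 5; S1 reads c0=-1 → after 1×micro: 207/64; S2 reads c1=271/32 → after 1×micro: 271/16 ⇒ (c0=5, c1=207/64, c2=271/16)
[Jacobi] macro 8: S0 reads c1=207/64 → after 1×micro: -1; S1 reads c0=5 → after 1×micro: 847/128; S2 reads c1=207/64 → after 1×micro: 207/32 ⇒ (c0=-1, c1=847/128, c2=207/32)
[Jacobi] macro 9: S0 reads c1=847/128 → after 1×micro: -1; S1 reads c0=-1 → after 1×micro: 591/256; S2 reads c1=847/128 → after 1×micro: 847/64 ⇒ (c0=-1, c1=591/256, c2=847/64)
[Jacobi] macro 10: S0 reads c1=591/256 → after 1×micro: 5; S1 reads c0=-1 → after 1×micro: 79/512; S2 reads c1=591/256 → after 1×micro: 591/128 ⇒ (c0=5, c1=79/512, c2=591/128)
[Gauss-Seidel] macro 1: S0 reads c1=-2 → after 1×micro: 4; S1 reads c0=4 → after 1×micro: 3; S2 reads c1=3 → after 1×micro: 6 ⇒ (c0=4, c1=3, c2=6)
[Gauss-Seidel] macro 2: S0 reads c1=3 → after 1×micro: -1; S1 reads c0=-1 → after 1×micro: 1/2; S2 reads c1=1/2 → after 1×micro: 1 ⇒ (c0=-1, c1=1/2, c2=1)
[Gauss-Seidel] macro 3: S0 reads c1=1/2 → after 1×micro: -1; S1 reads c0=-1 → after 1×micro: -3/4; S2 reads c1=-3/4 → after 1×micro: -3/2 ⇒ (c0=-1, c1=-3/4, c2=-3/2)
[Gauss-Seidel] macro 4: S0 reads c1=-3/4 → after 1×micro: 5; S1 reads c0=5 → after 1×micro: 37/8; S2 reads c1=37/8 → after 1×micro: 37/4 ⇒ (c0=5, c1=37/8, c2=37/4)
[Gauss-Seidel] macro 5: S0 reads c1=37/8 → after 1×micro: 4; S1 reads c0=4 → after 1×micro: 101/16; S2 reads c1=101/16 → after 1×micro: 101/8 ⇒ (c0=4, c1=101/16, c2=101/8)
[Gauss-Seidel] macro 6: S0 reads c1=101/16 → after 1×micro: -1; S1 reads c0=-1 → after 1×micro: 69/32; S2 reads c1=69/32 → after 1×micro: 69/16 ⇒ (c0=-1, c1=69/32, c2=69/16)
[Gauss-Seidel] macro 7: S0 reads c1=69/32 → after 1×micro: 5; S1 reads c0=5 → after 1×micro: 389/64; S2 reads c1=389/64 → after 1×micro: 389/32 ⇒ (c0=5, c1=389/64, c2=389/32)
[Gauss-Seidel] macro 8: S0 reads c1=389/64 → after 1×micro: -1; S1 reads c0=-1 → after 1×micro: 261/128; S2 reads c1=261/128 → after 1×micro: 261/64 ⇒ (c0=-1, c1=261/128, c2=261/64)
[Gauss-Seidel] macro 9: S0 reads c1=261/128 → after 1×micro: 5; S1 reads c0=5 → after 1×micro: 1541/256; S2 reads c1=1541/256 → after 1×micro: 1541/128 ⇒ (c0=5, c1=1541/256, c2=1541/128)
[Gauss-Seidel] macro 10: S0 reads c1=1541/256 → after 1×micro: -1; S1 reads c0=-1 → after 1×micro: 1029/512; S2 reads c1=1029/512 → after 1×micro: 1029/256 ⇒ (c0=-1, c1=1029/512, c2=1029/256)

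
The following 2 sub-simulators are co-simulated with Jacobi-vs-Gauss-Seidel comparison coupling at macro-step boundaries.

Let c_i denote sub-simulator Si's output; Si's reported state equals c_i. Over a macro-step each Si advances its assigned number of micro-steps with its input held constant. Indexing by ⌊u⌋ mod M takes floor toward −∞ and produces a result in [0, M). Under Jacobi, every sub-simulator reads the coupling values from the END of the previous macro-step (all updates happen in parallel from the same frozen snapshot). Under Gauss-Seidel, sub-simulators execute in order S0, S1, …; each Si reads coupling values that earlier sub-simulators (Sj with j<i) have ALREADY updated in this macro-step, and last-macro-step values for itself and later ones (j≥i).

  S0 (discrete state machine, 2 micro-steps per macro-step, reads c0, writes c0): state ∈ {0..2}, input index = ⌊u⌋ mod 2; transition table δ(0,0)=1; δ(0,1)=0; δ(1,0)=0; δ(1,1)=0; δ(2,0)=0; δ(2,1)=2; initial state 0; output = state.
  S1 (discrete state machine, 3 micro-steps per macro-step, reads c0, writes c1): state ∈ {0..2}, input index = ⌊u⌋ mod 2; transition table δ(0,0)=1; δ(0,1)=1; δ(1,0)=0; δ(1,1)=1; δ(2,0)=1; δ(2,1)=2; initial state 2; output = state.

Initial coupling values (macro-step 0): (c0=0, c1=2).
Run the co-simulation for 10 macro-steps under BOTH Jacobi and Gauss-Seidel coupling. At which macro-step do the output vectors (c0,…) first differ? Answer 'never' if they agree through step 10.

[Jacobi] macro 1: S0 reads c0=0 → after 2×micro: 0; S1 reads c0=0 → after 3×micro: 1 ⇒ (c0=0, c1=1)
[Jacobi] macro 2: S0 reads c0=0 → after 2×micro: 0; S1 reads c0=0 → after 3×micro: 0 ⇒ (c0=0, c1=0)
[Jacobi] macro 3: S0 reads c0=0 → after 2×micro: 0; S1 reads c0=0 → after 3×micro: 1 ⇒ (c0=0, c1=1)
[Jacobi] macro 4: S0 reads c0=0 → after 2×micro: 0; S1 reads c0=0 → after 3×micro: 0 ⇒ (c0=0, c1=0)
[Jacobi] macro 5: S0 reads c0=0 → after 2×micro: 0; S1 reads c0=0 → after 3×micro: 1 ⇒ (c0=0, c1=1)
[Jacobi] macro 6: S0 reads c0=0 → after 2×micro: 0; S1 reads c0=0 → after 3×micro: 0 ⇒ (c0=0, c1=0)
[Jacobi] macro 7: S0 reads c0=0 → after 2×micro: 0; S1 reads c0=0 → after 3×micro: 1 ⇒ (c0=0, c1=1)
[Jacobi] macro 8: S0 reads c0=0 → after 2×micro: 0; S1 reads c0=0 → after 3×micro: 0 ⇒ (c0=0, c1=0)
[Jacobi] macro 9: S0 reads c0=0 → after 2×micro: 0; S1 reads c0=0 → after 3×micro: 1 ⇒ (c0=0, c1=1)
[Jacobi] macro 10: S0 reads c0=0 → after 2×micro: 0; S1 reads c0=0 → after 3×micro: 0 ⇒ (c0=0, c1=0)
[Gauss-Seidel] macro 1: S0 reads c0=0 → after 2×micro: 0; S1 reads c0=0 → after 3×micro: 1 ⇒ (c0=0, c1=1)
[Gauss-Seidel] macro 2: S0 reads c0=0 → after 2×micro: 0; S1 reads c0=0 → after 3×micro: 0 ⇒ (c0=0, c1=0)
[Gauss-Seidel] macro 3: S0 reads c0=0 → after 2×micro: 0; S1 reads c0=0 → after 3×micro: 1 ⇒ (c0=0, c1=1)
[Gauss-Seidel] macro 4: S0 reads c0=0 → after 2×micro: 0; S1 reads c0=0 → after 3×micro: 0 ⇒ (c0=0, c1=0)
[Gauss-Seidel] macro 5: S0 reads c0=0 → after 2×micro: 0; S1 reads c0=0 → after 3×micro: 1 ⇒ (c0=0, c1=1)
[Gauss-Seidel] macro 6: S0 reads c0=0 → after 2×micro: 0; S1 reads c0=0 → after 3×micro: 0 ⇒ (c0=0, c1=0)
[Gauss-Seidel] macro 7: S0 reads c0=0 → after 2×micro: 0; S1 reads c0=0 → after 3×micro: 1 ⇒ (c0=0, c1=1)
[Gauss-Seidel] macro 8: S0 reads c0=0 → after 2×micro: 0; S1 reads c0=0 → after 3×micro: 0 ⇒ (c0=0, c1=0)
[Gauss-Seidel] macro 9: S0 reads c0=0 → after 2×micro: 0; S1 reads c0=0 → after 3×micro: 1 ⇒ (c0=0, c1=1)
[Gauss-Seidel] macro 10: S0 reads c0=0 → after 2×micro: 0; S1 reads c0=0 → after 3×micro: 0 ⇒ (c0=0, c1=0)

first divergence at macro-step: never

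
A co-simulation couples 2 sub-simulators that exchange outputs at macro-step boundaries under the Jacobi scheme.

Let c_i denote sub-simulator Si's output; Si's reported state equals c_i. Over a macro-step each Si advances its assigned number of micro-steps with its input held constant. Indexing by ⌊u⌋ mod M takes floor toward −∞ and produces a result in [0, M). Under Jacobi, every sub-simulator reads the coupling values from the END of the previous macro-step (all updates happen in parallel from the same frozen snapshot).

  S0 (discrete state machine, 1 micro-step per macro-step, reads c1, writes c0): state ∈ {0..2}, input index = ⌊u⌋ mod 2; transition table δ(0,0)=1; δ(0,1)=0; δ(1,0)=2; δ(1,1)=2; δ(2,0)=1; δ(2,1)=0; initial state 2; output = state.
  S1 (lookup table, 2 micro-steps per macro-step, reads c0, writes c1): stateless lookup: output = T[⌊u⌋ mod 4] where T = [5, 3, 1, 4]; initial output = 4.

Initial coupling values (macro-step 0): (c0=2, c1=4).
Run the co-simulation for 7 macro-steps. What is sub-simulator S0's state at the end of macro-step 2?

S0 state at macro-step 2 = 2

macro 1: S0 reads c1=4 → after 1×micro: 1; S1 reads c0=2 → after 2×micro: 1 ⇒ (c0=1, c1=1)
macro 2: S0 reads c1=1 → after 1×micro: 2; S1 reads c0=1 → after 2×micro: 3 ⇒ (c0=2, c1=3)
macro 3: S0 reads c1=3 → after 1×micro: 0; S1 reads c0=2 → after 2×micro: 1 ⇒ (c0=0, c1=1)
macro 4: S0 reads c1=1 → after 1×micro: 0; S1 reads c0=0 → after 2×micro: 5 ⇒ (c0=0, c1=5)
macro 5: S0 reads c1=5 → after 1×micro: 0; S1 reads c0=0 → after 2×micro: 5 ⇒ (c0=0, c1=5)
macro 6: S0 reads c1=5 → after 1×micro: 0; S1 reads c0=0 → after 2×micro: 5 ⇒ (c0=0, c1=5)
macro 7: S0 reads c1=5 → after 1×micro: 0; S1 reads c0=0 → after 2×micro: 5 ⇒ (c0=0, c1=5)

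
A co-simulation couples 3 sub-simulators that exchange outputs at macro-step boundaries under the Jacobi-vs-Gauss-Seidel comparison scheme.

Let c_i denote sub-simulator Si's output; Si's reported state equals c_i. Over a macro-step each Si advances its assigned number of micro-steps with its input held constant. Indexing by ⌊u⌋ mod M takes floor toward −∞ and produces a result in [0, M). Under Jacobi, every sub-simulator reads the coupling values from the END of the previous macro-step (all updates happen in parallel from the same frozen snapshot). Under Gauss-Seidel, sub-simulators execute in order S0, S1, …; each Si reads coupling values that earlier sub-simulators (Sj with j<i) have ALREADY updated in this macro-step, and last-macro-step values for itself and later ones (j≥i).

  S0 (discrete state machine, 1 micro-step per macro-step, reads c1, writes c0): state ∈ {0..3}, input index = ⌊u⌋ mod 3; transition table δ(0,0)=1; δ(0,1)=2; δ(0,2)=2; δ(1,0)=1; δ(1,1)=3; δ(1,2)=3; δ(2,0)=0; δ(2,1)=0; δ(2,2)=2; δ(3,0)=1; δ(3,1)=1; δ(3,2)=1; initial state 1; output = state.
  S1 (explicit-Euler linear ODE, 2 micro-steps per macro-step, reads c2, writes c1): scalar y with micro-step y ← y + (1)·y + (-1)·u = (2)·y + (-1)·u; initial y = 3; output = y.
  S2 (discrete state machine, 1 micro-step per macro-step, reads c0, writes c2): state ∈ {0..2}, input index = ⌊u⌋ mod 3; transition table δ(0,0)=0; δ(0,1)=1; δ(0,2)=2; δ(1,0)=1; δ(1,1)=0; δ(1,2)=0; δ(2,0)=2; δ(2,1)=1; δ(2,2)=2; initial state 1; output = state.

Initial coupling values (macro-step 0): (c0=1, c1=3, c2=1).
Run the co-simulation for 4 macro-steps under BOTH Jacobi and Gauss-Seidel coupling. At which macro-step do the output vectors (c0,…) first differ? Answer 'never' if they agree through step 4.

first divergence at macro-step: never

[Jacobi] macro 1: S0 reads c1=3 → after 1×micro: 1; S1 reads c2=1 → after 2×micro: 9; S2 reads c0=1 → after 1×micro: 0 ⇒ (c0=1, c1=9, c2=0)
[Jacobi] macro 2: S0 reads c1=9 → after 1×micro: 1; S1 reads c2=0 → after 2×micro: 36; S2 reads c0=1 → after 1×micro: 1 ⇒ (c0=1, c1=36, c2=1)
[Jacobi] macro 3: S0 reads c1=36 → after 1×micro: 1; S1 reads c2=1 → after 2×micro: 141; S2 reads c0=1 → after 1×micro: 0 ⇒ (c0=1, c1=141, c2=0)
[Jacobi] macro 4: S0 reads c1=141 → after 1×micro: 1; S1 reads c2=0 → after 2×micro: 564; S2 reads c0=1 → after 1×micro: 1 ⇒ (c0=1, c1=564, c2=1)
[Gauss-Seidel] macro 1: S0 reads c1=3 → after 1×micro: 1; S1 reads c2=1 → after 2×micro: 9; S2 reads c0=1 → after 1×micro: 0 ⇒ (c0=1, c1=9, c2=0)
[Gauss-Seidel] macro 2: S0 reads c1=9 → after 1×micro: 1; S1 reads c2=0 → after 2×micro: 36; S2 reads c0=1 → after 1×micro: 1 ⇒ (c0=1, c1=36, c2=1)
[Gauss-Seidel] macro 3: S0 reads c1=36 → after 1×micro: 1; S1 reads c2=1 → after 2×micro: 141; S2 reads c0=1 → after 1×micro: 0 ⇒ (c0=1, c1=141, c2=0)
[Gauss-Seidel] macro 4: S0 reads c1=141 → after 1×micro: 1; S1 reads c2=0 → after 2×micro: 564; S2 reads c0=1 → after 1×micro: 1 ⇒ (c0=1, c1=564, c2=1)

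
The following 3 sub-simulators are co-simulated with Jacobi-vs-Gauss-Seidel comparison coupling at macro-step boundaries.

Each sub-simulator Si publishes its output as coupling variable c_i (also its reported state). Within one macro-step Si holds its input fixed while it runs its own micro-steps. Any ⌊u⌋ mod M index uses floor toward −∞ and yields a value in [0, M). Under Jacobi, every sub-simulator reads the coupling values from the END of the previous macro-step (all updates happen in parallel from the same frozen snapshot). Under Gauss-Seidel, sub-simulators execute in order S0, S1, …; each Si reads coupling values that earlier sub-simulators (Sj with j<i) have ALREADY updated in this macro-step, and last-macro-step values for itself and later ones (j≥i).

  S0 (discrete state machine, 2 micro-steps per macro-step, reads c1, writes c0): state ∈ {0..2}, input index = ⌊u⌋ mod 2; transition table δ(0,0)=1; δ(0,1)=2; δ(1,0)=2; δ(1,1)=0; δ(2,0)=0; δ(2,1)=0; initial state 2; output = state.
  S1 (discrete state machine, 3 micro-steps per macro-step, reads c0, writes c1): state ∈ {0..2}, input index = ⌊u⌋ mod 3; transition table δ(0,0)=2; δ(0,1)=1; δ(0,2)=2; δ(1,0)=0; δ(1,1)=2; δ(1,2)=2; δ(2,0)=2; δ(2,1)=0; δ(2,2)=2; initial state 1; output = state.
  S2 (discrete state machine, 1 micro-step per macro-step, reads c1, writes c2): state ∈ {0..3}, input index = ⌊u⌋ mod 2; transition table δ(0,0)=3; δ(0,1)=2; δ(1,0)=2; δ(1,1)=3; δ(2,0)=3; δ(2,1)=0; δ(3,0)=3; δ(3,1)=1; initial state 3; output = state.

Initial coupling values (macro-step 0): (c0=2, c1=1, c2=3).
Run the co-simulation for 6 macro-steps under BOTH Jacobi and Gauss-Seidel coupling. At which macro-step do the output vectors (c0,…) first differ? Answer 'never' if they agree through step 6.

[Jacobi] macro 1: S0 reads c1=1 → after 2×micro: 2; S1 reads c0=2 → after 3×micro: 2; S2 reads c1=1 → after 1×micro: 1 ⇒ (c0=2, c1=2, c2=1)
[Jacobi] macro 2: S0 reads c1=2 → after 2×micro: 1; S1 reads c0=2 → after 3×micro: 2; S2 reads c1=2 → after 1×micro: 2 ⇒ (c0=1, c1=2, c2=2)
[Jacobi] macro 3: S0 reads c1=2 → after 2×micro: 0; S1 reads c0=1 → after 3×micro: 2; S2 reads c1=2 → after 1×micro: 3 ⇒ (c0=0, c1=2, c2=3)
[Jacobi] macro 4: S0 reads c1=2 → after 2×micro: 2; S1 reads c0=0 → after 3×micro: 2; S2 reads c1=2 → after 1×micro: 3 ⇒ (c0=2, c1=2, c2=3)
[Jacobi] macro 5: S0 reads c1=2 → after 2×micro: 1; S1 reads c0=2 → after 3×micro: 2; S2 reads c1=2 → after 1×micro: 3 ⇒ (c0=1, c1=2, c2=3)
[Jacobi] macro 6: S0 reads c1=2 → after 2×micro: 0; S1 reads c0=1 → after 3×micro: 2; S2 reads c1=2 → after 1×micro: 3 ⇒ (c0=0, c1=2, c2=3)
[Gauss-Seidel] macro 1: S0 reads c1=1 → after 2×micro: 2; S1 reads c0=2 → after 3×micro: 2; S2 reads c1=2 → after 1×micro: 3 ⇒ (c0=2, c1=2, c2=3)
[Gauss-Seidel] macro 2: S0 reads c1=2 → after 2×micro: 1; S1 reads c0=1 → after 3×micro: 2; S2 reads c1=2 → after 1×micro: 3 ⇒ (c0=1, c1=2, c2=3)
[Gauss-Seidel] macro 3: S0 reads c1=2 → after 2×micro: 0; S1 reads c0=0 → after 3×micro: 2; S2 reads c1=2 → after 1×micro: 3 ⇒ (c0=0, c1=2, c2=3)
[Gauss-Seidel] macro 4: S0 reads c1=2 → after 2×micro: 2; S1 reads c0=2 → after 3×micro: 2; S2 reads c1=2 → after 1×micro: 3 ⇒ (c0=2, c1=2, c2=3)
[Gauss-Seidel] macro 5: S0 reads c1=2 → after 2×micro: 1; S1 reads c0=1 → after 3×micro: 2; S2 reads c1=2 → after 1×micro: 3 ⇒ (c0=1, c1=2, c2=3)
[Gauss-Seidel] macro 6: S0 reads c1=2 → after 2×micro: 0; S1 reads c0=0 → after 3×micro: 2; S2 reads c1=2 → after 1×micro: 3 ⇒ (c0=0, c1=2, c2=3)

first divergence at macro-step: 1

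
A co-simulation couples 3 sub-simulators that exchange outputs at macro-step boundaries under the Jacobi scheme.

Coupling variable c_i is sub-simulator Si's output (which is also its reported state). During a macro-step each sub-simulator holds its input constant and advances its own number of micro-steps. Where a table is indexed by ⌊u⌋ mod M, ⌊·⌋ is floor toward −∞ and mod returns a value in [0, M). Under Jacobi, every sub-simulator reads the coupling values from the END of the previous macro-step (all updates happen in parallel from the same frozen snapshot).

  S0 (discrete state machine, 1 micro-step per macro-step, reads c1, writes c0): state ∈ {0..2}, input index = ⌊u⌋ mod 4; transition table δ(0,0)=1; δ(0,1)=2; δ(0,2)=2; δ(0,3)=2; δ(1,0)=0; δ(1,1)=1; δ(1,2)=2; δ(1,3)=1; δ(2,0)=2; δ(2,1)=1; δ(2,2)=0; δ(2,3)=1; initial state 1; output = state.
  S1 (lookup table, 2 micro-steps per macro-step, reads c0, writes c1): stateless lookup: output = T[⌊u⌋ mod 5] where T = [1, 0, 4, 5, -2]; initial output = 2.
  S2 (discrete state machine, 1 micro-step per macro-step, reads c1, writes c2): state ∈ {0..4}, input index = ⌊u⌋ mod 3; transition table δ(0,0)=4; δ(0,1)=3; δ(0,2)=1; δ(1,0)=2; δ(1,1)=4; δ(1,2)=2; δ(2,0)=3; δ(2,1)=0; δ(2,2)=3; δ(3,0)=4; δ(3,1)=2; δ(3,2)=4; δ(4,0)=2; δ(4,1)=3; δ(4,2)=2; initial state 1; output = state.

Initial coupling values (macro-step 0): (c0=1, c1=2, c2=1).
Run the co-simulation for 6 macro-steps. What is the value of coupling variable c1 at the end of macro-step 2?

macro 1: S0 reads c1=2 → after 1×micro: 2; S1 reads c0=1 → after 2×micro: 0; S2 reads c1=2 → after 1×micro: 2 ⇒ (c0=2, c1=0, c2=2)
macro 2: S0 reads c1=0 → after 1×micro: 2; S1 reads c0=2 → after 2×micro: 4; S2 reads c1=0 → after 1×micro: 3 ⇒ (c0=2, c1=4, c2=3)
macro 3: S0 reads c1=4 → after 1×micro: 2; S1 reads c0=2 → after 2×micro: 4; S2 reads c1=4 → after 1×micro: 2 ⇒ (c0=2, c1=4, c2=2)
macro 4: S0 reads c1=4 → after 1×micro: 2; S1 reads c0=2 → after 2×micro: 4; S2 reads c1=4 → after 1×micro: 0 ⇒ (c0=2, c1=4, c2=0)
macro 5: S0 reads c1=4 → after 1×micro: 2; S1 reads c0=2 → after 2×micro: 4; S2 reads c1=4 → after 1×micro: 3 ⇒ (c0=2, c1=4, c2=3)
macro 6: S0 reads c1=4 → after 1×micro: 2; S1 reads c0=2 → after 2×micro: 4; S2 reads c1=4 → after 1×micro: 2 ⇒ (c0=2, c1=4, c2=2)

c1 at macro-step 2 = 4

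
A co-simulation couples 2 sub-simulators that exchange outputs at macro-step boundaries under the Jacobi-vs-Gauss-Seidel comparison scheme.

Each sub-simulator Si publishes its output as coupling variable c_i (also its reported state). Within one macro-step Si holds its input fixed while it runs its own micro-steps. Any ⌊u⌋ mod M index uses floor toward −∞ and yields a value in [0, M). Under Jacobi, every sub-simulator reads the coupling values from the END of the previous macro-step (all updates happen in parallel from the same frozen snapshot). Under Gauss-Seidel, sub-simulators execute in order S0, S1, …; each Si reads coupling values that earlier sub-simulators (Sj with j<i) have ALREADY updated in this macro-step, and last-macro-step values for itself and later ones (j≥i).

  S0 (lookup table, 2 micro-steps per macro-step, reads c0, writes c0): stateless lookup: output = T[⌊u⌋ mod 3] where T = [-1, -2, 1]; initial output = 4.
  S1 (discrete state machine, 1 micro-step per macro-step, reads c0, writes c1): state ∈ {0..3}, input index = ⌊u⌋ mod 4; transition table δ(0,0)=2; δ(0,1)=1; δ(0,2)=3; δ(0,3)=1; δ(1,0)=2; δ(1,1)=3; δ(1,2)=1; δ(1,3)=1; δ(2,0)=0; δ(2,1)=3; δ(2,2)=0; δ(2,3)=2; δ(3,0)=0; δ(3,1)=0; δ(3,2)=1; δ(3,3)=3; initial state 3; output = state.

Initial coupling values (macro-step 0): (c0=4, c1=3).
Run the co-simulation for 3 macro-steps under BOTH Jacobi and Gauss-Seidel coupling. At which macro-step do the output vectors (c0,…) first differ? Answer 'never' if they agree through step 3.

first divergence at macro-step: 1

[Jacobi] macro 1: S0 reads c0=4 → after 2×micro: -2; S1 reads c0=4 → after 1×micro: 0 ⇒ (c0=-2, c1=0)
[Jacobi] macro 2: S0 reads c0=-2 → after 2×micro: -2; S1 reads c0=-2 → after 1×micro: 3 ⇒ (c0=-2, c1=3)
[Jacobi] macro 3: S0 reads c0=-2 → after 2×micro: -2; S1 reads c0=-2 → after 1×micro: 1 ⇒ (c0=-2, c1=1)
[Gauss-Seidel] macro 1: S0 reads c0=4 → after 2×micro: -2; S1 reads c0=-2 → after 1×micro: 1 ⇒ (c0=-2, c1=1)
[Gauss-Seidel] macro 2: S0 reads c0=-2 → after 2×micro: -2; S1 reads c0=-2 → after 1×micro: 1 ⇒ (c0=-2, c1=1)
[Gauss-Seidel] macro 3: S0 reads c0=-2 → after 2×micro: -2; S1 reads c0=-2 → after 1×micro: 1 ⇒ (c0=-2, c1=1)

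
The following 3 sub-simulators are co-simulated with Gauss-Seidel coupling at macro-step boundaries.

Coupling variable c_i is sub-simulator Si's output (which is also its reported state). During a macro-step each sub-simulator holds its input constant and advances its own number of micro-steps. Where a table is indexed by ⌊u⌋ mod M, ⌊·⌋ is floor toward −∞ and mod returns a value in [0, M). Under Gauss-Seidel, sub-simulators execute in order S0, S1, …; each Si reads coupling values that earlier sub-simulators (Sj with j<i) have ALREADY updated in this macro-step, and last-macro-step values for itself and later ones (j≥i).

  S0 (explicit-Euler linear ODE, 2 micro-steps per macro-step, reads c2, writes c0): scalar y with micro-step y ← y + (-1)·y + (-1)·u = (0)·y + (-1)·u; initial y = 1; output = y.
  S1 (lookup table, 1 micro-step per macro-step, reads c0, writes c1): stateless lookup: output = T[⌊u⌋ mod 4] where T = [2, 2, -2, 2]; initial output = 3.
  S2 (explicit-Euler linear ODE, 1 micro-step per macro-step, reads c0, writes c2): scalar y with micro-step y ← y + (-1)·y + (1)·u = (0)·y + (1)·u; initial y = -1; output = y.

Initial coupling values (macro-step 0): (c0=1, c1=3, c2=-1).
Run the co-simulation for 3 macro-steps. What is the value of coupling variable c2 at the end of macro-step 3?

macro 1: S0 reads c2=-1 → after 2×micro: 1; S1 reads c0=1 → after 1×micro: 2; S2 reads c0=1 → after 1×micro: 1 ⇒ (c0=1, c1=2, c2=1)
macro 2: S0 reads c2=1 → after 2×micro: -1; S1 reads c0=-1 → after 1×micro: 2; S2 reads c0=-1 → after 1×micro: -1 ⇒ (c0=-1, c1=2, c2=-1)
macro 3: S0 reads c2=-1 → after 2×micro: 1; S1 reads c0=1 → after 1×micro: 2; S2 reads c0=1 → after 1×micro: 1 ⇒ (c0=1, c1=2, c2=1)

c2 at macro-step 3 = 1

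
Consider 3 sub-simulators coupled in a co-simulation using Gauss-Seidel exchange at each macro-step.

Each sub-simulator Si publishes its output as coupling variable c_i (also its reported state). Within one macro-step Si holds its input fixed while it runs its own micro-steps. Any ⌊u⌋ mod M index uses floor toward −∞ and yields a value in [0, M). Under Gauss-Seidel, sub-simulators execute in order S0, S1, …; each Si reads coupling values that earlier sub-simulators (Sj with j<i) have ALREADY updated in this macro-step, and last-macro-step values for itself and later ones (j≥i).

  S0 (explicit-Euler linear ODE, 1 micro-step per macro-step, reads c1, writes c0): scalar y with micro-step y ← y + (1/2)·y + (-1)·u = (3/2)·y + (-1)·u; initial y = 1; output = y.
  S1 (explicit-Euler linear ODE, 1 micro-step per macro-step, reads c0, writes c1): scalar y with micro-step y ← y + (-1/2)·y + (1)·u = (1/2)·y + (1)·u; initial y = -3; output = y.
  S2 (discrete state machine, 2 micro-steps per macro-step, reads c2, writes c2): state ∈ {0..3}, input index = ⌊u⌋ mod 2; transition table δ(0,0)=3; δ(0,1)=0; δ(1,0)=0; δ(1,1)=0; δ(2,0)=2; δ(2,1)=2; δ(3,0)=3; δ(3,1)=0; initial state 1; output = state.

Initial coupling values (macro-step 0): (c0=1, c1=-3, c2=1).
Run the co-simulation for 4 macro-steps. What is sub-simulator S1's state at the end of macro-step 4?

macro 1: S0 reads c1=-3 → after 1×micro: 9/2; S1 reads c0=9/2 → after 1×micro: 3; S2 reads c2=1 → after 2×micro: 0 ⇒ (c0=9/2, c1=3, c2=0)
macro 2: S0 reads c1=3 → after 1×micro: 15/4; S1 reads c0=15/4 → after 1×micro: 21/4; S2 reads c2=0 → after 2×micro: 3 ⇒ (c0=15/4, c1=21/4, c2=3)
macro 3: S0 reads c1=21/4 → after 1×micro: 3/8; S1 reads c0=3/8 → after 1×micro: 3; S2 reads c2=3 → after 2×micro: 0 ⇒ (c0=3/8, c1=3, c2=0)
macro 4: S0 reads c1=3 → after 1×micro: -39/16; S1 reads c0=-39/16 → after 1×micro: -15/16; S2 reads c2=0 → after 2×micro: 3 ⇒ (c0=-39/16, c1=-15/16, c2=3)

S1 state at macro-step 4 = -15/16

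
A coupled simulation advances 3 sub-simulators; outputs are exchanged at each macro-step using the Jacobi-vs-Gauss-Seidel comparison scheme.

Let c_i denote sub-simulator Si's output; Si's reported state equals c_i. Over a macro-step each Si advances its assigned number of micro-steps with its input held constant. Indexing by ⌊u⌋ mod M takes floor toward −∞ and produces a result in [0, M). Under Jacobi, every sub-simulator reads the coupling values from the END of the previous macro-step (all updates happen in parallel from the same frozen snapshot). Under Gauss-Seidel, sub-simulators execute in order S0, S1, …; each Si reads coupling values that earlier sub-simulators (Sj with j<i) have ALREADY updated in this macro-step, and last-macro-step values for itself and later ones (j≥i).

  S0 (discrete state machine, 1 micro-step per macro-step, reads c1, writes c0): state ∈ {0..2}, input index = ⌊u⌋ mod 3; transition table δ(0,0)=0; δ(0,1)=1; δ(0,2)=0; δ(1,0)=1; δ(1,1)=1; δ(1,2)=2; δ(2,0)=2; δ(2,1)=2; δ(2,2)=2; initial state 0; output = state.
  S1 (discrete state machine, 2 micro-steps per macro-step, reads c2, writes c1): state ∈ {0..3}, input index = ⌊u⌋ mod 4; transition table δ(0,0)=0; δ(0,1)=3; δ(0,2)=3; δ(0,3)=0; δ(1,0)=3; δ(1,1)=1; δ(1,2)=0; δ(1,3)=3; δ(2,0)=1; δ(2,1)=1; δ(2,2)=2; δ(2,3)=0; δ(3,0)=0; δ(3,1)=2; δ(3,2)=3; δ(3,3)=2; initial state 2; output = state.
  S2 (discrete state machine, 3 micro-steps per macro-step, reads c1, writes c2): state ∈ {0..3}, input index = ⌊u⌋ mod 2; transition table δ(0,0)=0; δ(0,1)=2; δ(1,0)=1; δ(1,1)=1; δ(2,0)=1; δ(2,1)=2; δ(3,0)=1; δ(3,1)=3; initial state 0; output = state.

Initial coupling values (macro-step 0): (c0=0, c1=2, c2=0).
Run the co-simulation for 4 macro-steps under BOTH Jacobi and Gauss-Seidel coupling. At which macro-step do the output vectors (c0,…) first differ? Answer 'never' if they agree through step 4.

[Jacobi] macro 1: S0 reads c1=2 → after 1×micro: 0; S1 reads c2=0 → after 2×micro: 3; S2 reads c1=2 → after 3×micro: 0 ⇒ (c0=0, c1=3, c2=0)
[Jacobi] macro 2: S0 reads c1=3 → after 1×micro: 0; S1 reads c2=0 → after 2×micro: 0; S2 reads c1=3 → after 3×micro: 2 ⇒ (c0=0, c1=0, c2=2)
[Jacobi] macro 3: S0 reads c1=0 → after 1×micro: 0; S1 reads c2=2 → after 2×micro: 3; S2 reads c1=0 → after 3×micro: 1 ⇒ (c0=0, c1=3, c2=1)
[Jacobi] macro 4: S0 reads c1=3 → after 1×micro: 0; S1 reads c2=1 → after 2×micro: 1; S2 reads c1=3 → after 3×micro: 1 ⇒ (c0=0, c1=1, c2=1)
[Gauss-Seidel] macro 1: S0 reads c1=2 → after 1×micro: 0; S1 reads c2=0 → after 2×micro: 3; S2 reads c1=3 → after 3×micro: 2 ⇒ (c0=0, c1=3, c2=2)
[Gauss-Seidel] macro 2: S0 reads c1=3 → after 1×micro: 0; S1 reads c2=2 → after 2×micro: 3; S2 reads c1=3 → after 3×micro: 2 ⇒ (c0=0, c1=3, c2=2)
[Gauss-Seidel] macro 3: S0 reads c1=3 → after 1×micro: 0; S1 reads c2=2 → after 2×micro: 3; S2 reads c1=3 → after 3×micro: 2 ⇒ (c0=0, c1=3, c2=2)
[Gauss-Seidel] macro 4: S0 reads c1=3 → after 1×micro: 0; S1 reads c2=2 → after 2×micro: 3; S2 reads c1=3 → after 3×micro: 2 ⇒ (c0=0, c1=3, c2=2)

first divergence at macro-step: 1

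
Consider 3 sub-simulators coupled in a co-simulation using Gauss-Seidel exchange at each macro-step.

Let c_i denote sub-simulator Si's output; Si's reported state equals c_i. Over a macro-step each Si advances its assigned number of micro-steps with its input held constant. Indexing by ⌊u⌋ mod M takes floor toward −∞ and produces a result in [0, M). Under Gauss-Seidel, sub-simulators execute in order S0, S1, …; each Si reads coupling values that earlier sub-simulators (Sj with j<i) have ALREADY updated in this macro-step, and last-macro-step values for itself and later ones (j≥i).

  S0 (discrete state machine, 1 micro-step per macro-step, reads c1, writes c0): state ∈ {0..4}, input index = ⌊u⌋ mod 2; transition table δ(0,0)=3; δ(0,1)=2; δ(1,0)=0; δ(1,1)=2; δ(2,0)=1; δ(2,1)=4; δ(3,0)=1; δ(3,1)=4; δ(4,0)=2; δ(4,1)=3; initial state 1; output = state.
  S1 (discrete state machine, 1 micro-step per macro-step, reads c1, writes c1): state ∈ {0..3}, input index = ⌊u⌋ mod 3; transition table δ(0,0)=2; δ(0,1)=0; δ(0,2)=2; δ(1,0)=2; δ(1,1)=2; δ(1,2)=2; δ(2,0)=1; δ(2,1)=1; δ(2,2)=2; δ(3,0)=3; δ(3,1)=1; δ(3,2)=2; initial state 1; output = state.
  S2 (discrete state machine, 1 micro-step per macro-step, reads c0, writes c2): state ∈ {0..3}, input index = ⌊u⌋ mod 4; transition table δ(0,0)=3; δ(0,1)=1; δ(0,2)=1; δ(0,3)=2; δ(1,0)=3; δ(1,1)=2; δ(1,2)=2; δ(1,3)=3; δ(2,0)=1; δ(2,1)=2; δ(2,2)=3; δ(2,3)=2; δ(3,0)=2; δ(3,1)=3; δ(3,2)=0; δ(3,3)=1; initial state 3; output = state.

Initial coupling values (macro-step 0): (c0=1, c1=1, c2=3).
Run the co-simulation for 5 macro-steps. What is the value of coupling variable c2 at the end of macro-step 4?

macro 1: S0 reads c1=1 → after 1×micro: 2; S1 reads c1=1 → after 1×micro: 2; S2 reads c0=2 → after 1×micro: 0 ⇒ (c0=2, c1=2, c2=0)
macro 2: S0 reads c1=2 → after 1×micro: 1; S1 reads c1=2 → after 1×micro: 2; S2 reads c0=1 → after 1×micro: 1 ⇒ (c0=1, c1=2, c2=1)
macro 3: S0 reads c1=2 → after 1×micro: 0; S1 reads c1=2 → after 1×micro: 2; S2 reads c0=0 → after 1×micro: 3 ⇒ (c0=0, c1=2, c2=3)
macro 4: S0 reads c1=2 → after 1×micro: 3; S1 reads c1=2 → after 1×micro: 2; S2 reads c0=3 → after 1×micro: 1 ⇒ (c0=3, c1=2, c2=1)
macro 5: S0 reads c1=2 → after 1×micro: 1; S1 reads c1=2 → after 1×micro: 2; S2 reads c0=1 → after 1×micro: 2 ⇒ (c0=1, c1=2, c2=2)

c2 at macro-step 4 = 1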